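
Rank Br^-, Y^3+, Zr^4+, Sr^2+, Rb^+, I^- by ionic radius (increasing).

Zr^4+ < Y^3+ < Sr^2+ < Rb^+ < Br^- < I^-

Work out protons and electrons: Zr^4+ has 36 e⁻ (Z=40), Y^3+ has 36 e⁻ (Z=39), Sr^2+ has 36 e⁻ (Z=38), Rb^+ has 36 e⁻ (Z=37), Br^- has 36 e⁻ (Z=35), I^- has 54 e⁻ (Z=53). Zr^4+ < Y^3+ (isoelectronic, higher Z=40 is smaller); Y^3+ < Sr^2+ (both 36 e⁻, Z=39>38); Sr^2+ < Rb^+ (isoelectronic, higher Z=38 is smaller); Rb^+ < Br^- (both 36 e⁻, Z=37>35); Br^- < I^- (same group, 1 shell fewer).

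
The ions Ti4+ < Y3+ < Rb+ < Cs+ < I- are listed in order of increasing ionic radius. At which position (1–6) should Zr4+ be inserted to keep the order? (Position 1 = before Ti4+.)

2

Work out protons and electrons: Ti4+: 18 e⁻, Z=22, Zr4+: 36 e⁻, Z=40, Y3+: 36 e⁻, Z=39, Rb+: 36 e⁻, Z=37, Cs+: 54 e⁻, Z=55, I-: 54 e⁻, Z=53. Ti4+ < Zr4+ (same group, 1 shell fewer); Zr4+ < Y3+ (both 36 e⁻, Z=40>39); Y3+ < Rb+ (isoelectronic, higher Z=39 is smaller); Rb+ < Cs+ (same group, period 5 vs 6); Cs+ < I- (both 54 e⁻, Z=55>53).
Putting Zr4+ in gives Ti4+ < Zr4+ < Y3+ < Rb+ < Cs+ < I-; it lands at slot 2.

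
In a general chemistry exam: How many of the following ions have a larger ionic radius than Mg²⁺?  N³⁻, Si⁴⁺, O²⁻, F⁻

These species are isoelectronic with 10 electrons. The only difference is the number of protons: Si⁴⁺ (Z=14), Mg²⁺ (Z=12), F⁻ (Z=9), O²⁻ (Z=8), N³⁻ (Z=7). The strongest nuclear pull (Si⁴⁺) gives the smallest ion.
Ordering all of them (including Mg²⁺) by radius gives Si⁴⁺ < Mg²⁺ < F⁻ < O²⁻ < N³⁻. So 3 are larger.

3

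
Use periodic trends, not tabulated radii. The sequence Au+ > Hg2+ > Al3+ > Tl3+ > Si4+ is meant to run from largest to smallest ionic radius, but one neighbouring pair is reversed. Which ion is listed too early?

Check each adjacent pair. Al3+ and Tl3+ are reversed: both in group 13 with the same charge; Al3+ (period 3) has the smaller radius. No other neighbouring pair contradicts the periodic trends, so Al3+ is the ion listed too early.

Al3+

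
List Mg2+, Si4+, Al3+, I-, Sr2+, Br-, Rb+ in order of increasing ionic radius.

Si4+ < Al3+ < Mg2+ < Sr2+ < Rb+ < Br- < I-

Work out protons and electrons: Si4+ (Z=14, 10 e⁻), Al3+ (Z=13, 10 e⁻), Mg2+ (Z=12, 10 e⁻), Sr2+ (Z=38, 36 e⁻), Rb+ (Z=37, 36 e⁻), Br- (Z=35, 36 e⁻), I- (Z=53, 54 e⁻). Si4+ < Al3+ (isoelectronic, higher Z=14 is smaller); Al3+ < Mg2+ (both 10 e⁻, Z=13>12); Mg2+ < Sr2+ (same group, period 3 vs 5); Sr2+ < Rb+ (isoelectronic, higher Z=38 is smaller); Rb+ < Br- (both 36 e⁻, Z=37>35); Br- < I- (same group, 1 shell fewer).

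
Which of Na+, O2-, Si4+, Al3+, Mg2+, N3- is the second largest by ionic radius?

O2-

Isoelectronic series (10 e⁻ each). Size is set by nuclear charge: more protons means a smaller ion. Si4+ (Z=14), Al3+ (Z=13), Mg2+ (Z=12), Na+ (Z=11), O2- (Z=8), N3- (Z=7).
Full ascending order: Si4+ < Al3+ < Mg2+ < Na+ < O2- < N3-. Counting from the largest, position 2 is O2-.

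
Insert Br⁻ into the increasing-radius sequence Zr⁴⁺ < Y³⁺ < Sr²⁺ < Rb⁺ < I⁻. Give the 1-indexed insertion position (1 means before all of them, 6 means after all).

5

Work out protons and electrons: Zr⁴⁺ has 36 e⁻ (Z=40), Y³⁺ has 36 e⁻ (Z=39), Sr²⁺ has 36 e⁻ (Z=38), Rb⁺ has 36 e⁻ (Z=37), Br⁻ has 36 e⁻ (Z=35), I⁻ has 54 e⁻ (Z=53). Zr⁴⁺ < Y³⁺ (both 36 e⁻, Z=40>39); Y³⁺ < Sr²⁺ (isoelectronic, higher Z=39 is smaller); Sr²⁺ < Rb⁺ (isoelectronic, higher Z=38 is smaller); Rb⁺ < Br⁻ (both 36 e⁻, Z=37>35); Br⁻ < I⁻ (same group, 1 shell fewer).
Merged order: Zr⁴⁺ < Y³⁺ < Sr²⁺ < Rb⁺ < Br⁻ < I⁻ — Br⁻ is number 5.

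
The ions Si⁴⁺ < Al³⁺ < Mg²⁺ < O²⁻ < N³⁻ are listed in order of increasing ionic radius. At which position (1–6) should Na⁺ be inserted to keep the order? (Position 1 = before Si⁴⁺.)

4

Isoelectronic series (10 e⁻ each). Size is set by nuclear charge: more protons means a smaller ion. Si⁴⁺ (Z=14), Al³⁺ (Z=13), Mg²⁺ (Z=12), Na⁺ (Z=11), O²⁻ (Z=8), N³⁻ (Z=7).
The complete sequence is Si⁴⁺ < Al³⁺ < Mg²⁺ < Na⁺ < O²⁻ < N³⁻. Na⁺ sits at position 4.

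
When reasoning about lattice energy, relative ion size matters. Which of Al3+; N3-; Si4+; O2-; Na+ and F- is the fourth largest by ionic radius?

Na+

All of these have 10 electrons (isoelectronic). With the same electron cloud, the ion with the most protons pulls it in tightest. Nuclear charges: Si4+ (Z=14), Al3+ (Z=13), Na+ (Z=11), F- (Z=9), O2- (Z=8), N3- (Z=7). Highest Z is smallest.
Ordering: Si4+ < Al3+ < Na+ < F- < O2- < N3-. The fourth largest is Na+.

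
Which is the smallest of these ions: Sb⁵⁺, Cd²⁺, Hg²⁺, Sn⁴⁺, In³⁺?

First list Z and electron count for each: Sb⁵⁺ (Z=51, 46 e⁻), Sn⁴⁺ (Z=50, 46 e⁻), In³⁺ (Z=49, 46 e⁻), Cd²⁺ (Z=48, 46 e⁻), Hg²⁺ (Z=80, 78 e⁻). Sb⁵⁺ < Sn⁴⁺ (isoelectronic, higher Z=51 is smaller); Sn⁴⁺ < In³⁺ (both 46 e⁻, Z=50>49); In³⁺ < Cd²⁺ (both 46 e⁻, Z=49>48); Cd²⁺ < Hg²⁺ (same group, 1 shell fewer).

Sb⁵⁺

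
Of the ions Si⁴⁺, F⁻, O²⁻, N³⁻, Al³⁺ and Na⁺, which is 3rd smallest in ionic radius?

Na⁺

These species are isoelectronic with 10 electrons. The only difference is the number of protons: Si⁴⁺ (Z=14), Al³⁺ (Z=13), Na⁺ (Z=11), F⁻ (Z=9), O²⁻ (Z=8), N³⁻ (Z=7). The strongest nuclear pull (Si⁴⁺) gives the smallest ion.
So the order is Si⁴⁺ < Al³⁺ < Na⁺ < F⁻ < O²⁻ < N³⁻; the 3rd-smallest ion is Na⁺.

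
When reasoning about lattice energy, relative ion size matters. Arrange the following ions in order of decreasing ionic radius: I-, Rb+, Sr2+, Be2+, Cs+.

I- > Cs+ > Rb+ > Sr2+ > Be2+

Tabulating Z and e⁻: Be2+ (Z=4, 2 e⁻), Sr2+ (Z=38, 36 e⁻), Rb+ (Z=37, 36 e⁻), Cs+ (Z=55, 54 e⁻), I- (Z=53, 54 e⁻). Be2+ < Sr2+ (same group, period 2 vs 5); Sr2+ < Rb+ (both 36 e⁻, Z=38>37); Rb+ < Cs+ (same group, 1 shell fewer); Cs+ < I- (both 54 e⁻, Z=55>53).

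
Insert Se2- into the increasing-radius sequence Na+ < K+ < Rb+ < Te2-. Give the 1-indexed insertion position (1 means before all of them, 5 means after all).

Work out protons and electrons: Na+ has 10 e⁻ (Z=11), K+ has 18 e⁻ (Z=19), Rb+ has 36 e⁻ (Z=37), Se2- has 36 e⁻ (Z=34), Te2- has 54 e⁻ (Z=52). Na+ < K+ (same group, 1 shell fewer); K+ < Rb+ (same group, 1 shell fewer); Rb+ < Se2- (isoelectronic, higher Z=37 is smaller); Se2- < Te2- (same group, 1 shell fewer).
With Se2- included the full order is Na+ < K+ < Rb+ < Se2- < Te2-, so it takes position 4.

4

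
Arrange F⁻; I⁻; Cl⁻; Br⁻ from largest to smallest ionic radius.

I⁻ > Br⁻ > Cl⁻ > F⁻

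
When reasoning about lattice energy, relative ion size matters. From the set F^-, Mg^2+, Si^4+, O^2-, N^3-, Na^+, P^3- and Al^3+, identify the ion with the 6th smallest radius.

Si^4+ has 10 e⁻ (Z=14), Al^3+ has 10 e⁻ (Z=13), Mg^2+ has 10 e⁻ (Z=12), Na^+ has 10 e⁻ (Z=11), F^- has 10 e⁻ (Z=9), O^2- has 10 e⁻ (Z=8), N^3- has 10 e⁻ (Z=7), P^3- has 18 e⁻ (Z=15). Si^4+ < Al^3+ (isoelectronic, higher Z=14 is smaller); Al^3+ < Mg^2+ (isoelectronic, higher Z=13 is smaller); Mg^2+ < Na^+ (both 10 e⁻, Z=12>11); Na^+ < F^- (isoelectronic, higher Z=11 is smaller); F^- < O^2- (both 10 e⁻, Z=9>8); O^2- < N^3- (isoelectronic, higher Z=8 is smaller); N^3- < P^3- (same group, period 2 vs 3).
That gives Si^4+ < Al^3+ < Mg^2+ < Na^+ < F^- < O^2- < N^3- < P^3-. From the smallest end, number 6 is O^2-.

O^2-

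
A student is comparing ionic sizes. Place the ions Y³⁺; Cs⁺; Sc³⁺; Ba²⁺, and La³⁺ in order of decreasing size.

Sc³⁺ has 18 e⁻ (Z=21), Y³⁺ has 36 e⁻ (Z=39), La³⁺ has 54 e⁻ (Z=57), Ba²⁺ has 54 e⁻ (Z=56), Cs⁺ has 54 e⁻ (Z=55). Sc³⁺ < Y³⁺ (same group, period 4 vs 5); Y³⁺ < La³⁺ (same group, period 5 vs 6); La³⁺ < Ba²⁺ (isoelectronic, higher Z=57 is smaller); Ba²⁺ < Cs⁺ (isoelectronic, higher Z=56 is smaller).

Cs⁺ > Ba²⁺ > La³⁺ > Y³⁺ > Sc³⁺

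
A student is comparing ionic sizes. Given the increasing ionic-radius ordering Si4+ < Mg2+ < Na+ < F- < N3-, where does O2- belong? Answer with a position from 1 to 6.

5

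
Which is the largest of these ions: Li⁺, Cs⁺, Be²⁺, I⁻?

I⁻

Be²⁺ has 2 e⁻ (Z=4), Li⁺ has 2 e⁻ (Z=3), Cs⁺ has 54 e⁻ (Z=55), I⁻ has 54 e⁻ (Z=53). Be²⁺ < Li⁺ (isoelectronic, higher Z=4 is smaller); Li⁺ < Cs⁺ (same group, period 2 vs 6); Cs⁺ < I⁻ (isoelectronic, higher Z=55 is smaller).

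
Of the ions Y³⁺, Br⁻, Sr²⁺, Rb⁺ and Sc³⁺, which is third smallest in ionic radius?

Sc³⁺: 18 e⁻, Z=21, Y³⁺: 36 e⁻, Z=39, Sr²⁺: 36 e⁻, Z=38, Rb⁺: 36 e⁻, Z=37, Br⁻: 36 e⁻, Z=35. Sc³⁺ < Y³⁺ (same group, 1 shell fewer); Y³⁺ < Sr²⁺ (both 36 e⁻, Z=39>38); Sr²⁺ < Rb⁺ (isoelectronic, higher Z=38 is smaller); Rb⁺ < Br⁻ (both 36 e⁻, Z=37>35).
That gives Sc³⁺ < Y³⁺ < Sr²⁺ < Rb⁺ < Br⁻. From the smallest end, number 3 is Sr²⁺.

Sr²⁺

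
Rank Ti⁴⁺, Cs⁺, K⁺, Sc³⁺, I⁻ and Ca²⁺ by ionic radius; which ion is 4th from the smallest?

First list Z and electron count for each: Ti⁴⁺ has 18 e⁻ (Z=22), Sc³⁺ has 18 e⁻ (Z=21), Ca²⁺ has 18 e⁻ (Z=20), K⁺ has 18 e⁻ (Z=19), Cs⁺ has 54 e⁻ (Z=55), I⁻ has 54 e⁻ (Z=53). Ti⁴⁺ < Sc³⁺ (isoelectronic, higher Z=22 is smaller); Sc³⁺ < Ca²⁺ (both 18 e⁻, Z=21>20); Ca²⁺ < K⁺ (both 18 e⁻, Z=20>19); K⁺ < Cs⁺ (same group, period 4 vs 6); Cs⁺ < I⁻ (isoelectronic, higher Z=55 is smaller).
So the order is Ti⁴⁺ < Sc³⁺ < Ca²⁺ < K⁺ < Cs⁺ < I⁻; the 4th-smallest ion is K⁺.

K⁺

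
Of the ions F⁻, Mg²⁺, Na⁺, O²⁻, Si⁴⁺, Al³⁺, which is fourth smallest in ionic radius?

Na⁺

All of these have 10 electrons (isoelectronic). With the same electron cloud, the ion with the most protons pulls it in tightest. Nuclear charges: Si⁴⁺ (Z=14), Al³⁺ (Z=13), Mg²⁺ (Z=12), Na⁺ (Z=11), F⁻ (Z=9), O²⁻ (Z=8). Highest Z is smallest.
Full ascending order: Si⁴⁺ < Al³⁺ < Mg²⁺ < Na⁺ < F⁻ < O²⁻. Counting from the smallest, position 4 is Na⁺.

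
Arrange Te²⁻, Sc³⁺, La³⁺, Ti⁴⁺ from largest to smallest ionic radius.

Te²⁻ > La³⁺ > Sc³⁺ > Ti⁴⁺

First list Z and electron count for each: Ti⁴⁺ has 18 e⁻ (Z=22), Sc³⁺ has 18 e⁻ (Z=21), La³⁺ has 54 e⁻ (Z=57), Te²⁻ has 54 e⁻ (Z=52). Ti⁴⁺ < Sc³⁺ (both 18 e⁻, Z=22>21); Sc³⁺ < La³⁺ (same group, period 4 vs 6); La³⁺ < Te²⁻ (isoelectronic, higher Z=57 is smaller).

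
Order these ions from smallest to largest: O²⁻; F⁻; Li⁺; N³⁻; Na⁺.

Work out protons and electrons: Li⁺ (Z=3, 2 e⁻), Na⁺ (Z=11, 10 e⁻), F⁻ (Z=9, 10 e⁻), O²⁻ (Z=8, 10 e⁻), N³⁻ (Z=7, 10 e⁻). Li⁺ < Na⁺ (same group, period 2 vs 3); Na⁺ < F⁻ (isoelectronic, higher Z=11 is smaller); F⁻ < O²⁻ (both 10 e⁻, Z=9>8); O²⁻ < N³⁻ (both 10 e⁻, Z=8>7).

Li⁺ < Na⁺ < F⁻ < O²⁻ < N³⁻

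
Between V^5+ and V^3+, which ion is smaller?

Same element, different charge: the more highly charged cation has fewer electrons and a greater effective nuclear charge per electron, making V^5+ the smallest.

V^5+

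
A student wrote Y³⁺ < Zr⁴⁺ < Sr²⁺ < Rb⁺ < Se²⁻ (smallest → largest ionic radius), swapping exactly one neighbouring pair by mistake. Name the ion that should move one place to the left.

The pair Y³⁺, Zr⁴⁺ is the wrong way round — both have 36 electrons but Z(Zr)=40 > Z(Y)=39, so Zr⁴⁺ should be the smaller of the two. All other adjacent pairs agree with periodic trends, so Zr⁴⁺ is the misplaced ion.

Zr⁴⁺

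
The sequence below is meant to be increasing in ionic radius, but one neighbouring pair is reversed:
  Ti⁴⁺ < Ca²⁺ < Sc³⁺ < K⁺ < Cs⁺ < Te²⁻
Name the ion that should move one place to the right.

Ca²⁺

Scanning neighbour by neighbour, only Ca²⁺/Sc³⁺ violates a trend: Sc³⁺ and Ca²⁺ share 18 electrons; the higher nuclear charge on Sc (Z=21) contracts it more, so Sc³⁺ < Ca²⁺. That makes Ca²⁺ the one sitting a position early relative to where it belongs.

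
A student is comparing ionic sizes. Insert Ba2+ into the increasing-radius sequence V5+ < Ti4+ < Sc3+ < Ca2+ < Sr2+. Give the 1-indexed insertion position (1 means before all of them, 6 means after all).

First list Z and electron count for each: V5+ (Z=23, 18 e⁻), Ti4+ (Z=22, 18 e⁻), Sc3+ (Z=21, 18 e⁻), Ca2+ (Z=20, 18 e⁻), Sr2+ (Z=38, 36 e⁻), Ba2+ (Z=56, 54 e⁻). V5+ < Ti4+ (isoelectronic, higher Z=23 is smaller); Ti4+ < Sc3+ (both 18 e⁻, Z=22>21); Sc3+ < Ca2+ (both 18 e⁻, Z=21>20); Ca2+ < Sr2+ (same group, period 4 vs 5); Sr2+ < Ba2+ (same group, period 5 vs 6).
The complete sequence is V5+ < Ti4+ < Sc3+ < Ca2+ < Sr2+ < Ba2+. Ba2+ sits at position 6.

6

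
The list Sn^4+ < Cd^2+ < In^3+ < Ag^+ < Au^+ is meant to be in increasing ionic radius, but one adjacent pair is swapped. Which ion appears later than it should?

Compare adjacent ions: both have 46 electrons but Z(In)=49 > Z(Cd)=48, so In^3+ should be the smaller of the two — yet in this increasing list Cd^2+ sits before In^3+. Nothing else is reversed, so In^3+ should move one place to the left.

In^3+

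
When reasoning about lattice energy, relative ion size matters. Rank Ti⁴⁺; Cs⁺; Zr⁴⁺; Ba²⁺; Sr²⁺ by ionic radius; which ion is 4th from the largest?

Tabulating Z and e⁻: Ti⁴⁺ has 18 e⁻ (Z=22), Zr⁴⁺ has 36 e⁻ (Z=40), Sr²⁺ has 36 e⁻ (Z=38), Ba²⁺ has 54 e⁻ (Z=56), Cs⁺ has 54 e⁻ (Z=55). Ti⁴⁺ < Zr⁴⁺ (same group, period 4 vs 5); Zr⁴⁺ < Sr²⁺ (both 36 e⁻, Z=40>38); Sr²⁺ < Ba²⁺ (same group, 1 shell fewer); Ba²⁺ < Cs⁺ (both 54 e⁻, Z=56>55).
Full ascending order: Ti⁴⁺ < Zr⁴⁺ < Sr²⁺ < Ba²⁺ < Cs⁺. Counting from the largest, position 4 is Zr⁴⁺.

Zr⁴⁺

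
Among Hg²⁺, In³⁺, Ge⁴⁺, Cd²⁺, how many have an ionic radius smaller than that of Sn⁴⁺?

1

Electron counts and nuclear charges: Ge⁴⁺: 28 e⁻, Z=32, Sn⁴⁺: 46 e⁻, Z=50, In³⁺: 46 e⁻, Z=49, Cd²⁺: 46 e⁻, Z=48, Hg²⁺: 78 e⁻, Z=80. Ge⁴⁺ < Sn⁴⁺ (same group, period 4 vs 5); Sn⁴⁺ < In³⁺ (isoelectronic, higher Z=50 is smaller); In³⁺ < Cd²⁺ (both 46 e⁻, Z=49>48); Cd²⁺ < Hg²⁺ (same group, 1 shell fewer).
Relative to Sn⁴⁺, the ions that are smaller are Ge⁴⁺. Count: 1.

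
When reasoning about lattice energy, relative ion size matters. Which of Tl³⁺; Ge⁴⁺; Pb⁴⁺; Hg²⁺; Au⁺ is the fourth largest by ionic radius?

Work out protons and electrons: Ge⁴⁺ (Z=32, 28 e⁻), Pb⁴⁺ (Z=82, 78 e⁻), Tl³⁺ (Z=81, 78 e⁻), Hg²⁺ (Z=80, 78 e⁻), Au⁺ (Z=79, 78 e⁻). Ge⁴⁺ < Pb⁴⁺ (same group, period 4 vs 6); Pb⁴⁺ < Tl³⁺ (both 78 e⁻, Z=82>81); Tl³⁺ < Hg²⁺ (both 78 e⁻, Z=81>80); Hg²⁺ < Au⁺ (isoelectronic, higher Z=80 is smaller).
So the order is Ge⁴⁺ < Pb⁴⁺ < Tl³⁺ < Hg²⁺ < Au⁺; the 4th-largest ion is Pb⁴⁺.

Pb⁴⁺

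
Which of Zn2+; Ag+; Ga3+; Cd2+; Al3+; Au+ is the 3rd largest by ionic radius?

Cd2+

Work out protons and electrons: Al3+ has 10 e⁻ (Z=13), Ga3+ has 28 e⁻ (Z=31), Zn2+ has 28 e⁻ (Z=30), Cd2+ has 46 e⁻ (Z=48), Ag+ has 46 e⁻ (Z=47), Au+ has 78 e⁻ (Z=79). Al3+ < Ga3+ (same group, 1 shell fewer); Ga3+ < Zn2+ (both 28 e⁻, Z=31>30); Zn2+ < Cd2+ (same group, 1 shell fewer); Cd2+ < Ag+ (both 46 e⁻, Z=48>47); Ag+ < Au+ (same group, period 5 vs 6).
Ordering: Al3+ < Ga3+ < Zn2+ < Cd2+ < Ag+ < Au+. The 3rd largest is Cd2+.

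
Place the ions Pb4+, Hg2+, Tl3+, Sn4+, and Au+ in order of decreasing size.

Au+ > Hg2+ > Tl3+ > Pb4+ > Sn4+

Sn4+: 46 e⁻, Z=50, Pb4+: 78 e⁻, Z=82, Tl3+: 78 e⁻, Z=81, Hg2+: 78 e⁻, Z=80, Au+: 78 e⁻, Z=79. Sn4+ < Pb4+ (same group, 1 shell fewer); Pb4+ < Tl3+ (both 78 e⁻, Z=82>81); Tl3+ < Hg2+ (both 78 e⁻, Z=81>80); Hg2+ < Au+ (both 78 e⁻, Z=80>79).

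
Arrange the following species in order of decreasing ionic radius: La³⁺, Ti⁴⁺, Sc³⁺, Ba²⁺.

Ba²⁺ > La³⁺ > Sc³⁺ > Ti⁴⁺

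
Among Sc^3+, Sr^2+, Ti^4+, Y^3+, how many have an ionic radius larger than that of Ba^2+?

Ti^4+ has 18 e⁻ (Z=22), Sc^3+ has 18 e⁻ (Z=21), Y^3+ has 36 e⁻ (Z=39), Sr^2+ has 36 e⁻ (Z=38), Ba^2+ has 54 e⁻ (Z=56). Ti^4+ < Sc^3+ (both 18 e⁻, Z=22>21); Sc^3+ < Y^3+ (same group, 1 shell fewer); Y^3+ < Sr^2+ (both 36 e⁻, Z=39>38); Sr^2+ < Ba^2+ (same group, period 5 vs 6).
Relative to Ba^2+, the ions that are larger are none. Count: 0.

0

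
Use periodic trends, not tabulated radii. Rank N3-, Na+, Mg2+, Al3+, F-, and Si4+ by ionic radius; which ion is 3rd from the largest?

These species are isoelectronic with 10 electrons. The only difference is the number of protons: Si4+ (Z=14), Al3+ (Z=13), Mg2+ (Z=12), Na+ (Z=11), F- (Z=9), N3- (Z=7). The strongest nuclear pull (Si4+) gives the smallest ion.
That gives Si4+ < Al3+ < Mg2+ < Na+ < F- < N3-. From the largest end, number 3 is Na+.

Na+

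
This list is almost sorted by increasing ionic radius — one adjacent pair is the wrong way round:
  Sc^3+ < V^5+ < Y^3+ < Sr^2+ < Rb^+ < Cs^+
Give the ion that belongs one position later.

Sc^3+

The pair Sc^3+, V^5+ is the wrong way round — they are isoelectronic (18 e⁻) and V has more protons than Sc (23 vs 21), making V^5+ smaller. All other adjacent pairs agree with periodic trends, so Sc^3+ is the misplaced ion.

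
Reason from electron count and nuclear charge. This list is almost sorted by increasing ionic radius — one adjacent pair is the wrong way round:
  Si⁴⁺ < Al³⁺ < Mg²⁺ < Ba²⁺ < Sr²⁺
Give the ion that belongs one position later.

Ba²⁺

Check each adjacent pair. Ba²⁺ and Sr²⁺ are reversed: both in group 2 with the same charge; Sr²⁺ (period 5) has the smaller radius. No other neighbouring pair contradicts the periodic trends, so Ba²⁺ is the ion listed too early.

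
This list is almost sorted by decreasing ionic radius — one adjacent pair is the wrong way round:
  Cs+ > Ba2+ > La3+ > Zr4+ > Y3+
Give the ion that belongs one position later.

Zr4+

Scanning neighbour by neighbour, only Zr4+/Y3+ violates a trend: Zr4+ and Y3+ share 36 electrons; the higher nuclear charge on Zr (Z=40) contracts it more, so Zr4+ < Y3+. That makes Zr4+ the one sitting a position early relative to where it belongs.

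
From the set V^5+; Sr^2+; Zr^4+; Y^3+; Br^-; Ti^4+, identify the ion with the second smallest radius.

Ti^4+

Electron counts and nuclear charges: V^5+: 18 e⁻, Z=23, Ti^4+: 18 e⁻, Z=22, Zr^4+: 36 e⁻, Z=40, Y^3+: 36 e⁻, Z=39, Sr^2+: 36 e⁻, Z=38, Br^-: 36 e⁻, Z=35. V^5+ < Ti^4+ (isoelectronic, higher Z=23 is smaller); Ti^4+ < Zr^4+ (same group, 1 shell fewer); Zr^4+ < Y^3+ (isoelectronic, higher Z=40 is smaller); Y^3+ < Sr^2+ (both 36 e⁻, Z=39>38); Sr^2+ < Br^- (isoelectronic, higher Z=38 is smaller).
So the order is V^5+ < Ti^4+ < Zr^4+ < Y^3+ < Sr^2+ < Br^-; the 2nd-smallest ion is Ti^4+.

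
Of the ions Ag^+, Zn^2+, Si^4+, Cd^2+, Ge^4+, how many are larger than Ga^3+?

Tabulating Z and e⁻: Si^4+ has 10 e⁻ (Z=14), Ge^4+ has 28 e⁻ (Z=32), Ga^3+ has 28 e⁻ (Z=31), Zn^2+ has 28 e⁻ (Z=30), Cd^2+ has 46 e⁻ (Z=48), Ag^+ has 46 e⁻ (Z=47). Si^4+ < Ge^4+ (same group, 1 shell fewer); Ge^4+ < Ga^3+ (both 28 e⁻, Z=32>31); Ga^3+ < Zn^2+ (isoelectronic, higher Z=31 is smaller); Zn^2+ < Cd^2+ (same group, 1 shell fewer); Cd^2+ < Ag^+ (isoelectronic, higher Z=48 is smaller).
Ordering all of them (including Ga^3+) by radius gives Si^4+ < Ge^4+ < Ga^3+ < Zn^2+ < Cd^2+ < Ag^+. So 3 are larger.

3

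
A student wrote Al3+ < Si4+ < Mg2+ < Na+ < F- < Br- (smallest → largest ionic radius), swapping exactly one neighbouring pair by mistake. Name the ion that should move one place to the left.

Si4+

The pair Al3+, Si4+ is the wrong way round — they are isoelectronic (10 e⁻) and Si has more protons than Al (14 vs 13), making Si4+ smaller. All other adjacent pairs agree with periodic trends, so Si4+ is the misplaced ion.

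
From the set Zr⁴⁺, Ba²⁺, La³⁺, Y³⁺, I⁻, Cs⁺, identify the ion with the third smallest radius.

La³⁺

Work out protons and electrons: Zr⁴⁺ has 36 e⁻ (Z=40), Y³⁺ has 36 e⁻ (Z=39), La³⁺ has 54 e⁻ (Z=57), Ba²⁺ has 54 e⁻ (Z=56), Cs⁺ has 54 e⁻ (Z=55), I⁻ has 54 e⁻ (Z=53). Zr⁴⁺ < Y³⁺ (isoelectronic, higher Z=40 is smaller); Y³⁺ < La³⁺ (same group, period 5 vs 6); La³⁺ < Ba²⁺ (both 54 e⁻, Z=57>56); Ba²⁺ < Cs⁺ (isoelectronic, higher Z=56 is smaller); Cs⁺ < I⁻ (both 54 e⁻, Z=55>53).
Full ascending order: Zr⁴⁺ < Y³⁺ < La³⁺ < Ba²⁺ < Cs⁺ < I⁻. Counting from the smallest, position 3 is La³⁺.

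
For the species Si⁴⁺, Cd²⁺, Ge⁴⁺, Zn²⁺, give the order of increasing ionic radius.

Si⁴⁺ < Ge⁴⁺ < Zn²⁺ < Cd²⁺

Electron counts and nuclear charges: Si⁴⁺: 10 e⁻, Z=14, Ge⁴⁺: 28 e⁻, Z=32, Zn²⁺: 28 e⁻, Z=30, Cd²⁺: 46 e⁻, Z=48. Si⁴⁺ < Ge⁴⁺ (same group, period 3 vs 4); Ge⁴⁺ < Zn²⁺ (both 28 e⁻, Z=32>30); Zn²⁺ < Cd²⁺ (same group, 1 shell fewer).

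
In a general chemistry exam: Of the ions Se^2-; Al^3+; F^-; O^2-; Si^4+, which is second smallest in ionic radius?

Work out protons and electrons: Si^4+ has 10 e⁻ (Z=14), Al^3+ has 10 e⁻ (Z=13), F^- has 10 e⁻ (Z=9), O^2- has 10 e⁻ (Z=8), Se^2- has 36 e⁻ (Z=34). Si^4+ < Al^3+ (both 10 e⁻, Z=14>13); Al^3+ < F^- (isoelectronic, higher Z=13 is smaller); F^- < O^2- (isoelectronic, higher Z=9 is smaller); O^2- < Se^2- (same group, 2 shells fewer).
Ordering: Si^4+ < Al^3+ < F^- < O^2- < Se^2-. The second smallest is Al^3+.

Al^3+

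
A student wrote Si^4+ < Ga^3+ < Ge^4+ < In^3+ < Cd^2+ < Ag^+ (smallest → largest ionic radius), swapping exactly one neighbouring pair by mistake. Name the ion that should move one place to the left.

Ge^4+

Scanning neighbour by neighbour, only Ga^3+/Ge^4+ violates a trend: both have 28 electrons but Z(Ge)=32 > Z(Ga)=31, so Ge^4+ should be the smaller of the two. That makes Ge^4+ the one sitting a position late relative to where it belongs.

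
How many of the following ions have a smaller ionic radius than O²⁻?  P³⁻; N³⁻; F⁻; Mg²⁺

Work out protons and electrons: Mg²⁺ has 10 e⁻ (Z=12), F⁻ has 10 e⁻ (Z=9), O²⁻ has 10 e⁻ (Z=8), N³⁻ has 10 e⁻ (Z=7), P³⁻ has 18 e⁻ (Z=15). Mg²⁺ < F⁻ (isoelectronic, higher Z=12 is smaller); F⁻ < O²⁻ (isoelectronic, higher Z=9 is smaller); O²⁻ < N³⁻ (both 10 e⁻, Z=8>7); N³⁻ < P³⁻ (same group, period 2 vs 3).
Relative to O²⁻, the ions that are smaller are Mg²⁺, F⁻. That's 2.

2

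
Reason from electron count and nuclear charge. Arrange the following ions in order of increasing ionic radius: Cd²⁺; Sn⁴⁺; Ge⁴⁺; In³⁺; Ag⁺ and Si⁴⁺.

Work out protons and electrons: Si⁴⁺: 10 e⁻, Z=14, Ge⁴⁺: 28 e⁻, Z=32, Sn⁴⁺: 46 e⁻, Z=50, In³⁺: 46 e⁻, Z=49, Cd²⁺: 46 e⁻, Z=48, Ag⁺: 46 e⁻, Z=47. Si⁴⁺ < Ge⁴⁺ (same group, 1 shell fewer); Ge⁴⁺ < Sn⁴⁺ (same group, period 4 vs 5); Sn⁴⁺ < In³⁺ (both 46 e⁻, Z=50>49); In³⁺ < Cd²⁺ (isoelectronic, higher Z=49 is smaller); Cd²⁺ < Ag⁺ (both 46 e⁻, Z=48>47).

Si⁴⁺ < Ge⁴⁺ < Sn⁴⁺ < In³⁺ < Cd²⁺ < Ag⁺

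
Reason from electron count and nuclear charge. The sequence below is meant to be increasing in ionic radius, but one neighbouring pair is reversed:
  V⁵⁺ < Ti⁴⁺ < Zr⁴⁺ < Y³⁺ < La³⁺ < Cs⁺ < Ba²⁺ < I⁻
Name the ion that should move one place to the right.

Cs⁺

Scanning neighbour by neighbour, only Cs⁺/Ba²⁺ violates a trend: Ba²⁺ and Cs⁺ share 54 electrons; the higher nuclear charge on Ba (Z=56) contracts it more, so Ba²⁺ < Cs⁺. That makes Cs⁺ the one sitting a position early relative to where it belongs.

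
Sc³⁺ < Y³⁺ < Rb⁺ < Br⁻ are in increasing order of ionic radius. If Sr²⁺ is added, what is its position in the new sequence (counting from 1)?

3

Electron counts and nuclear charges: Sc³⁺ has 18 e⁻ (Z=21), Y³⁺ has 36 e⁻ (Z=39), Sr²⁺ has 36 e⁻ (Z=38), Rb⁺ has 36 e⁻ (Z=37), Br⁻ has 36 e⁻ (Z=35). Sc³⁺ < Y³⁺ (same group, period 4 vs 5); Y³⁺ < Sr²⁺ (both 36 e⁻, Z=39>38); Sr²⁺ < Rb⁺ (isoelectronic, higher Z=38 is smaller); Rb⁺ < Br⁻ (both 36 e⁻, Z=37>35).
The complete sequence is Sc³⁺ < Y³⁺ < Sr²⁺ < Rb⁺ < Br⁻. Sr²⁺ sits at position 3.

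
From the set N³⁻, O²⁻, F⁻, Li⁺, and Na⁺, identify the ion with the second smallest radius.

Na⁺

Work out protons and electrons: Li⁺: 2 e⁻, Z=3, Na⁺: 10 e⁻, Z=11, F⁻: 10 e⁻, Z=9, O²⁻: 10 e⁻, Z=8, N³⁻: 10 e⁻, Z=7. Li⁺ < Na⁺ (same group, period 2 vs 3); Na⁺ < F⁻ (isoelectronic, higher Z=11 is smaller); F⁻ < O²⁻ (isoelectronic, higher Z=9 is smaller); O²⁻ < N³⁻ (both 10 e⁻, Z=8>7).
That gives Li⁺ < Na⁺ < F⁻ < O²⁻ < N³⁻. From the smallest end, number 2 is Na⁺.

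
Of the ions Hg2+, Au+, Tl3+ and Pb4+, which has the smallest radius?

All of these have 78 electrons (isoelectronic). With the same electron cloud, the ion with the most protons pulls it in tightest. Nuclear charges: Pb4+ (Z=82), Tl3+ (Z=81), Hg2+ (Z=80), Au+ (Z=79). Highest Z is smallest.

Pb4+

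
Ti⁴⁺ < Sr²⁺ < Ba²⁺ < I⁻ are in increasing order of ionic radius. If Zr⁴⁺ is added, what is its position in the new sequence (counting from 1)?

2

Tabulating Z and e⁻: Ti⁴⁺ (Z=22, 18 e⁻), Zr⁴⁺ (Z=40, 36 e⁻), Sr²⁺ (Z=38, 36 e⁻), Ba²⁺ (Z=56, 54 e⁻), I⁻ (Z=53, 54 e⁻). Ti⁴⁺ < Zr⁴⁺ (same group, 1 shell fewer); Zr⁴⁺ < Sr²⁺ (both 36 e⁻, Z=40>38); Sr²⁺ < Ba²⁺ (same group, period 5 vs 6); Ba²⁺ < I⁻ (isoelectronic, higher Z=56 is smaller).
With Zr⁴⁺ included the full order is Ti⁴⁺ < Zr⁴⁺ < Sr²⁺ < Ba²⁺ < I⁻, so it takes position 2.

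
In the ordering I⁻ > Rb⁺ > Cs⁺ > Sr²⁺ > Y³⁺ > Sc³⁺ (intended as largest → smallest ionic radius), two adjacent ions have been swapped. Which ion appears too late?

Cs⁺

The pair Rb⁺, Cs⁺ is the wrong way round — both in group 1 with the same charge; Rb⁺ (period 5) has the smaller radius. All other adjacent pairs agree with periodic trends, so Cs⁺ is the misplaced ion.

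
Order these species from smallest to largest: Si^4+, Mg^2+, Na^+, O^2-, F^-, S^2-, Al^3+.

Si^4+ has 10 e⁻ (Z=14), Al^3+ has 10 e⁻ (Z=13), Mg^2+ has 10 e⁻ (Z=12), Na^+ has 10 e⁻ (Z=11), F^- has 10 e⁻ (Z=9), O^2- has 10 e⁻ (Z=8), S^2- has 18 e⁻ (Z=16). Si^4+ < Al^3+ (isoelectronic, higher Z=14 is smaller); Al^3+ < Mg^2+ (isoelectronic, higher Z=13 is smaller); Mg^2+ < Na^+ (both 10 e⁻, Z=12>11); Na^+ < F^- (isoelectronic, higher Z=11 is smaller); F^- < O^2- (isoelectronic, higher Z=9 is smaller); O^2- < S^2- (same group, period 2 vs 3).

Si^4+ < Al^3+ < Mg^2+ < Na^+ < F^- < O^2- < S^2-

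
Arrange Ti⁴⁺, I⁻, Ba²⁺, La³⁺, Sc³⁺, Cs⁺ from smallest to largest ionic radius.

Tabulating Z and e⁻: Ti⁴⁺ (Z=22, 18 e⁻), Sc³⁺ (Z=21, 18 e⁻), La³⁺ (Z=57, 54 e⁻), Ba²⁺ (Z=56, 54 e⁻), Cs⁺ (Z=55, 54 e⁻), I⁻ (Z=53, 54 e⁻). Ti⁴⁺ < Sc³⁺ (isoelectronic, higher Z=22 is smaller); Sc³⁺ < La³⁺ (same group, 2 shells fewer); La³⁺ < Ba²⁺ (isoelectronic, higher Z=57 is smaller); Ba²⁺ < Cs⁺ (isoelectronic, higher Z=56 is smaller); Cs⁺ < I⁻ (isoelectronic, higher Z=55 is smaller).

Ti⁴⁺ < Sc³⁺ < La³⁺ < Ba²⁺ < Cs⁺ < I⁻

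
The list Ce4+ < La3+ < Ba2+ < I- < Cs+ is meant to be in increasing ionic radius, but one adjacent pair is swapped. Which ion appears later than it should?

Cs+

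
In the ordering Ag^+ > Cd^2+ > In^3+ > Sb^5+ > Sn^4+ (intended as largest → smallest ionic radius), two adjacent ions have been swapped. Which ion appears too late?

Sn^4+

Check each adjacent pair. Sb^5+ and Sn^4+ are reversed: they are isoelectronic (46 e⁻) and Sb has more protons than Sn (51 vs 50), making Sb^5+ smaller. No other neighbouring pair contradicts the periodic trends, so Sn^4+ is the ion listed too late.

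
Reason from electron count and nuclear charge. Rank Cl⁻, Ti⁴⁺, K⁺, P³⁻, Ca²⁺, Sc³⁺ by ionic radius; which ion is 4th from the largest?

Isoelectronic series (18 e⁻ each). Size is set by nuclear charge: more protons means a smaller ion. Ti⁴⁺ (Z=22), Sc³⁺ (Z=21), Ca²⁺ (Z=20), K⁺ (Z=19), Cl⁻ (Z=17), P³⁻ (Z=15).
So the order is Ti⁴⁺ < Sc³⁺ < Ca²⁺ < K⁺ < Cl⁻ < P³⁻; the 4th-largest ion is Ca²⁺.

Ca²⁺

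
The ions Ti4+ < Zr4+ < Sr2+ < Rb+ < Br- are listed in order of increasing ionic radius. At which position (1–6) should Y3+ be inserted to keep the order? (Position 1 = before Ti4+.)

First list Z and electron count for each: Ti4+ (Z=22, 18 e⁻), Zr4+ (Z=40, 36 e⁻), Y3+ (Z=39, 36 e⁻), Sr2+ (Z=38, 36 e⁻), Rb+ (Z=37, 36 e⁻), Br- (Z=35, 36 e⁻). Ti4+ < Zr4+ (same group, 1 shell fewer); Zr4+ < Y3+ (both 36 e⁻, Z=40>39); Y3+ < Sr2+ (isoelectronic, higher Z=39 is smaller); Sr2+ < Rb+ (isoelectronic, higher Z=38 is smaller); Rb+ < Br- (both 36 e⁻, Z=37>35).
The complete sequence is Ti4+ < Zr4+ < Y3+ < Sr2+ < Rb+ < Br-. Y3+ sits at position 3.

3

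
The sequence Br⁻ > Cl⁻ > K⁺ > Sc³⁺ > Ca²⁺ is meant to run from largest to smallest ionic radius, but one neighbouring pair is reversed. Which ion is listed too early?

Compare adjacent ions: Sc³⁺ and Ca²⁺ share 18 electrons; the higher nuclear charge on Sc (Z=21) contracts it more, so Sc³⁺ < Ca²⁺ — yet in this decreasing list Sc³⁺ sits before Ca²⁺. Nothing else is reversed, so Sc³⁺ should move one place to the right.

Sc³⁺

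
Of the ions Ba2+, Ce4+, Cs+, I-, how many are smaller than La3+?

These species are isoelectronic with 54 electrons. The only difference is the number of protons: Ce4+ (Z=58), La3+ (Z=57), Ba2+ (Z=56), Cs+ (Z=55), I- (Z=53). The strongest nuclear pull (Ce4+) gives the smallest ion.
Overall: Ce4+ < La3+ < Ba2+ < Cs+ < I-. La3+ has 1 below it and 3 above. That's 1.

1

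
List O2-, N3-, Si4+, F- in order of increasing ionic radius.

Si4+ < F- < O2- < N3-

Each ion has 10 electrons. The ranking follows nuclear charge in reverse — greater Z gives a smaller radius. Si4+ (Z=14), F- (Z=9), O2- (Z=8), N3- (Z=7).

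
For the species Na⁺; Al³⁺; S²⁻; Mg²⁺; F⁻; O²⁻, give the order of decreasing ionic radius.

S²⁻ > O²⁻ > F⁻ > Na⁺ > Mg²⁺ > Al³⁺

Work out protons and electrons: Al³⁺ (Z=13, 10 e⁻), Mg²⁺ (Z=12, 10 e⁻), Na⁺ (Z=11, 10 e⁻), F⁻ (Z=9, 10 e⁻), O²⁻ (Z=8, 10 e⁻), S²⁻ (Z=16, 18 e⁻). Al³⁺ < Mg²⁺ (both 10 e⁻, Z=13>12); Mg²⁺ < Na⁺ (both 10 e⁻, Z=12>11); Na⁺ < F⁻ (isoelectronic, higher Z=11 is smaller); F⁻ < O²⁻ (both 10 e⁻, Z=9>8); O²⁻ < S²⁻ (same group, period 2 vs 3).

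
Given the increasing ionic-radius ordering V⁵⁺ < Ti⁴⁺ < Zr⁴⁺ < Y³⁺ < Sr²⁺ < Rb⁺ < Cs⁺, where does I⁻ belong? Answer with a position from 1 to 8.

8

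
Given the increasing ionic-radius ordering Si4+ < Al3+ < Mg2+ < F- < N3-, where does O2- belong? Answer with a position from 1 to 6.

5

All of these have 10 electrons (isoelectronic). With the same electron cloud, the ion with the most protons pulls it in tightest. Nuclear charges: Si4+ (Z=14), Al3+ (Z=13), Mg2+ (Z=12), F- (Z=9), O2- (Z=8), N3- (Z=7). Highest Z is smallest.
Merged order: Si4+ < Al3+ < Mg2+ < F- < O2- < N3- — O2- is number 5.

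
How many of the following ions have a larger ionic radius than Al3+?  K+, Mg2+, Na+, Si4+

3

Tabulating Z and e⁻: Si4+ (Z=14, 10 e⁻), Al3+ (Z=13, 10 e⁻), Mg2+ (Z=12, 10 e⁻), Na+ (Z=11, 10 e⁻), K+ (Z=19, 18 e⁻). Si4+ < Al3+ (isoelectronic, higher Z=14 is smaller); Al3+ < Mg2+ (both 10 e⁻, Z=13>12); Mg2+ < Na+ (isoelectronic, higher Z=12 is smaller); Na+ < K+ (same group, 1 shell fewer).
Placing each against Al3+: smaller — Si4+; larger — Mg2+, Na+, K+. So 3 are larger.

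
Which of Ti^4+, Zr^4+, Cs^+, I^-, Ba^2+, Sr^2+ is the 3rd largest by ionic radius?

Ti^4+: 18 e⁻, Z=22, Zr^4+: 36 e⁻, Z=40, Sr^2+: 36 e⁻, Z=38, Ba^2+: 54 e⁻, Z=56, Cs^+: 54 e⁻, Z=55, I^-: 54 e⁻, Z=53. Ti^4+ < Zr^4+ (same group, period 4 vs 5); Zr^4+ < Sr^2+ (isoelectronic, higher Z=40 is smaller); Sr^2+ < Ba^2+ (same group, period 5 vs 6); Ba^2+ < Cs^+ (isoelectronic, higher Z=56 is smaller); Cs^+ < I^- (both 54 e⁻, Z=55>53).
That gives Ti^4+ < Zr^4+ < Sr^2+ < Ba^2+ < Cs^+ < I^-. From the largest end, number 3 is Ba^2+.

Ba^2+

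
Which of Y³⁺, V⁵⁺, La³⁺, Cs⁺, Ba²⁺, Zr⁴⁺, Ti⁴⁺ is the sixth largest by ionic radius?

V⁵⁺: 18 e⁻, Z=23, Ti⁴⁺: 18 e⁻, Z=22, Zr⁴⁺: 36 e⁻, Z=40, Y³⁺: 36 e⁻, Z=39, La³⁺: 54 e⁻, Z=57, Ba²⁺: 54 e⁻, Z=56, Cs⁺: 54 e⁻, Z=55. V⁵⁺ < Ti⁴⁺ (both 18 e⁻, Z=23>22); Ti⁴⁺ < Zr⁴⁺ (same group, period 4 vs 5); Zr⁴⁺ < Y³⁺ (isoelectronic, higher Z=40 is smaller); Y³⁺ < La³⁺ (same group, 1 shell fewer); La³⁺ < Ba²⁺ (isoelectronic, higher Z=57 is smaller); Ba²⁺ < Cs⁺ (isoelectronic, higher Z=56 is smaller).
So the order is V⁵⁺ < Ti⁴⁺ < Zr⁴⁺ < Y³⁺ < La³⁺ < Ba²⁺ < Cs⁺; the 6th-largest ion is Ti⁴⁺.

Ti⁴⁺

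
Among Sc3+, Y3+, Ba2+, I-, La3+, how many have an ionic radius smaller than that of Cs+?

Work out protons and electrons: Sc3+: 18 e⁻, Z=21, Y3+: 36 e⁻, Z=39, La3+: 54 e⁻, Z=57, Ba2+: 54 e⁻, Z=56, Cs+: 54 e⁻, Z=55, I-: 54 e⁻, Z=53. Sc3+ < Y3+ (same group, 1 shell fewer); Y3+ < La3+ (same group, period 5 vs 6); La3+ < Ba2+ (both 54 e⁻, Z=57>56); Ba2+ < Cs+ (both 54 e⁻, Z=56>55); Cs+ < I- (isoelectronic, higher Z=55 is smaller).
Relative to Cs+, the ions that are smaller are Sc3+, Y3+, La3+, Ba2+. That's 4.

4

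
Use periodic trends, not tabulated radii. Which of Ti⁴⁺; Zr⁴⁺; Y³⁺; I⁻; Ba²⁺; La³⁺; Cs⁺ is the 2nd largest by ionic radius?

Cs⁺

Work out protons and electrons: Ti⁴⁺: 18 e⁻, Z=22, Zr⁴⁺: 36 e⁻, Z=40, Y³⁺: 36 e⁻, Z=39, La³⁺: 54 e⁻, Z=57, Ba²⁺: 54 e⁻, Z=56, Cs⁺: 54 e⁻, Z=55, I⁻: 54 e⁻, Z=53. Ti⁴⁺ < Zr⁴⁺ (same group, 1 shell fewer); Zr⁴⁺ < Y³⁺ (isoelectronic, higher Z=40 is smaller); Y³⁺ < La³⁺ (same group, 1 shell fewer); La³⁺ < Ba²⁺ (isoelectronic, higher Z=57 is smaller); Ba²⁺ < Cs⁺ (both 54 e⁻, Z=56>55); Cs⁺ < I⁻ (isoelectronic, higher Z=55 is smaller).
Ordering: Ti⁴⁺ < Zr⁴⁺ < Y³⁺ < La³⁺ < Ba²⁺ < Cs⁺ < I⁻. The 2nd largest is Cs⁺.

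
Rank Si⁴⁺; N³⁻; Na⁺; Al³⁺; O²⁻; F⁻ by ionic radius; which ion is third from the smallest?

Na⁺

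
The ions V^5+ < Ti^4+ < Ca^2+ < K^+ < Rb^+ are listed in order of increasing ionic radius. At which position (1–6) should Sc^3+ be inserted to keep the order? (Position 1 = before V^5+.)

3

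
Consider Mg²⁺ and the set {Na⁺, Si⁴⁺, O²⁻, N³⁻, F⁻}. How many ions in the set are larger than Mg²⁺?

All of these have 10 electrons (isoelectronic). With the same electron cloud, the ion with the most protons pulls it in tightest. Nuclear charges: Si⁴⁺ (Z=14), Mg²⁺ (Z=12), Na⁺ (Z=11), F⁻ (Z=9), O²⁻ (Z=8), N³⁻ (Z=7). Highest Z is smallest.
Relative to Mg²⁺, the ions that are larger are Na⁺, F⁻, O²⁻, N³⁻. So 4 are larger.

4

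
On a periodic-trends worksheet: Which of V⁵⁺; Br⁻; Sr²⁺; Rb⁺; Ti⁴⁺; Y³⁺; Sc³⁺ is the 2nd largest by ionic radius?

Rb⁺

V⁵⁺ (Z=23, 18 e⁻), Ti⁴⁺ (Z=22, 18 e⁻), Sc³⁺ (Z=21, 18 e⁻), Y³⁺ (Z=39, 36 e⁻), Sr²⁺ (Z=38, 36 e⁻), Rb⁺ (Z=37, 36 e⁻), Br⁻ (Z=35, 36 e⁻). V⁵⁺ < Ti⁴⁺ (isoelectronic, higher Z=23 is smaller); Ti⁴⁺ < Sc³⁺ (isoelectronic, higher Z=22 is smaller); Sc³⁺ < Y³⁺ (same group, period 4 vs 5); Y³⁺ < Sr²⁺ (both 36 e⁻, Z=39>38); Sr²⁺ < Rb⁺ (both 36 e⁻, Z=38>37); Rb⁺ < Br⁻ (both 36 e⁻, Z=37>35).
So the order is V⁵⁺ < Ti⁴⁺ < Sc³⁺ < Y³⁺ < Sr²⁺ < Rb⁺ < Br⁻; the 2nd-largest ion is Rb⁺.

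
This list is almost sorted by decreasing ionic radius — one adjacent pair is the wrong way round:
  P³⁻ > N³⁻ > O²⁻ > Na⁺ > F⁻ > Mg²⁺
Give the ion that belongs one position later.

Na⁺

Check each adjacent pair. Na⁺ and F⁻ are reversed: they are isoelectronic (10 e⁻) and Na has more protons than F (11 vs 9), making Na⁺ smaller. No other neighbouring pair contradicts the periodic trends, so Na⁺ is the ion listed too early.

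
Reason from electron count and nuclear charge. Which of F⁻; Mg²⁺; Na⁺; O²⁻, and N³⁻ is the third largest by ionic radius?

Each ion has 10 electrons. The ranking follows nuclear charge in reverse — greater Z gives a smaller radius. Mg²⁺ (Z=12), Na⁺ (Z=11), F⁻ (Z=9), O²⁻ (Z=8), N³⁻ (Z=7).
Ordering: Mg²⁺ < Na⁺ < F⁻ < O²⁻ < N³⁻. The third largest is F⁻.

F⁻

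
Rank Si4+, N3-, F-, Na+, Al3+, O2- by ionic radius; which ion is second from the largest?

O2-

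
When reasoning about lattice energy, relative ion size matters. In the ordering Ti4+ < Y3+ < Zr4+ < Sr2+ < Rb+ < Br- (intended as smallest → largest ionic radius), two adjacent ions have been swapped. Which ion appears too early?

Y3+

Check each adjacent pair. Y3+ and Zr4+ are reversed: they are isoelectronic (36 e⁻) and Zr has more protons than Y (40 vs 39), making Zr4+ smaller. No other neighbouring pair contradicts the periodic trends, so Y3+ is the ion listed too early.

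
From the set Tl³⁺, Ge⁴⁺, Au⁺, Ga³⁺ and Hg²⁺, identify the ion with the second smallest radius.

Electron counts and nuclear charges: Ge⁴⁺ (Z=32, 28 e⁻), Ga³⁺ (Z=31, 28 e⁻), Tl³⁺ (Z=81, 78 e⁻), Hg²⁺ (Z=80, 78 e⁻), Au⁺ (Z=79, 78 e⁻). Ge⁴⁺ < Ga³⁺ (both 28 e⁻, Z=32>31); Ga³⁺ < Tl³⁺ (same group, period 4 vs 6); Tl³⁺ < Hg²⁺ (both 78 e⁻, Z=81>80); Hg²⁺ < Au⁺ (both 78 e⁻, Z=80>79).
Ordering: Ge⁴⁺ < Ga³⁺ < Tl³⁺ < Hg²⁺ < Au⁺. The second smallest is Ga³⁺.

Ga³⁺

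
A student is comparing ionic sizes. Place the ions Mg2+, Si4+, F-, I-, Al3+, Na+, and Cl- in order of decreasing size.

I- > Cl- > F- > Na+ > Mg2+ > Al3+ > Si4+

First list Z and electron count for each: Si4+ has 10 e⁻ (Z=14), Al3+ has 10 e⁻ (Z=13), Mg2+ has 10 e⁻ (Z=12), Na+ has 10 e⁻ (Z=11), F- has 10 e⁻ (Z=9), Cl- has 18 e⁻ (Z=17), I- has 54 e⁻ (Z=53). Si4+ < Al3+ (isoelectronic, higher Z=14 is smaller); Al3+ < Mg2+ (isoelectronic, higher Z=13 is smaller); Mg2+ < Na+ (isoelectronic, higher Z=12 is smaller); Na+ < F- (both 10 e⁻, Z=11>9); F- < Cl- (same group, 1 shell fewer); Cl- < I- (same group, 2 shells fewer).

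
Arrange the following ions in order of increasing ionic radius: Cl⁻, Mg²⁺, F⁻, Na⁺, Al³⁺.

Al³⁺ < Mg²⁺ < Na⁺ < F⁻ < Cl⁻

Work out protons and electrons: Al³⁺: 10 e⁻, Z=13, Mg²⁺: 10 e⁻, Z=12, Na⁺: 10 e⁻, Z=11, F⁻: 10 e⁻, Z=9, Cl⁻: 18 e⁻, Z=17. Al³⁺ < Mg²⁺ (isoelectronic, higher Z=13 is smaller); Mg²⁺ < Na⁺ (both 10 e⁻, Z=12>11); Na⁺ < F⁻ (both 10 e⁻, Z=11>9); F⁻ < Cl⁻ (same group, 1 shell fewer).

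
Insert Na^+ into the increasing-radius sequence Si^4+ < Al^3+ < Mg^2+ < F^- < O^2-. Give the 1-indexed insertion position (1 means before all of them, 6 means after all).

All of these have 10 electrons (isoelectronic). With the same electron cloud, the ion with the most protons pulls it in tightest. Nuclear charges: Si^4+ (Z=14), Al^3+ (Z=13), Mg^2+ (Z=12), Na^+ (Z=11), F^- (Z=9), O^2- (Z=8). Highest Z is smallest.
Merged order: Si^4+ < Al^3+ < Mg^2+ < Na^+ < F^- < O^2- — Na^+ is number 4.

4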